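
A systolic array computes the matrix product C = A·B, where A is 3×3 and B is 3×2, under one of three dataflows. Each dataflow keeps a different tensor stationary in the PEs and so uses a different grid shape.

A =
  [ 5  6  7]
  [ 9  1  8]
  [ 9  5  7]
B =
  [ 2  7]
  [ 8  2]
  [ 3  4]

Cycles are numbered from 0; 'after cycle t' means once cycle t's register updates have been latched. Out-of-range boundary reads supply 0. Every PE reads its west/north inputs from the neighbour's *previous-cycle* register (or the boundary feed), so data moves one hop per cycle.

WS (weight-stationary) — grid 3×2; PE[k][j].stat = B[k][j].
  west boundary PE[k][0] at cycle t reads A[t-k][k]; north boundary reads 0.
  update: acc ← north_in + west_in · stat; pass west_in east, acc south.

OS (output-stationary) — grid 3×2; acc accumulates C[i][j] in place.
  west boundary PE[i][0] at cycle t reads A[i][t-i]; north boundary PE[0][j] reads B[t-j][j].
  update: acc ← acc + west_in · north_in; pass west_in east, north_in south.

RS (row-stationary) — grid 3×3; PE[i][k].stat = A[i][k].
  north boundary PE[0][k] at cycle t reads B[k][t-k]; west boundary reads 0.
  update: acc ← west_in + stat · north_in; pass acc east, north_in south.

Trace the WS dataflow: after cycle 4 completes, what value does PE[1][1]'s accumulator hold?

WS (3×2). Following PE[1][1] plus its west/north inputs:
  after 0 — PE[0][1] acc=0, pass-E 0, pass-S 0
  after 0 — PE[1][0] acc=0, pass-E 0, pass-S 0
  after 0 — PE[1][1] acc=0, pass-E 0, pass-S 0
  after 1 — PE[0][1] acc=35, pass-E 5, pass-S 35
  after 1 — PE[1][0] acc=58, pass-E 6, pass-S 58
  after 1 — PE[1][1] acc=0, pass-E 0, pass-S 0
  after 2 — PE[0][1] acc=63, pass-E 9, pass-S 63
  after 2 — PE[1][0] acc=26, pass-E 1, pass-S 26
  after 2 — PE[1][1] acc=47, pass-E 6, pass-S 47
  after 3 — PE[0][1] acc=63, pass-E 9, pass-S 63
  after 3 — PE[1][0] acc=58, pass-E 5, pass-S 58
  after 3 — PE[1][1] acc=65, pass-E 1, pass-S 65
  after 4 — PE[0][1] acc=0, pass-E 0, pass-S 0
  after 4 — PE[1][0] acc=0, pass-E 0, pass-S 0
  after 4 — PE[1][1] acc=73, pass-E 5, pass-S 73

PE[1][1].acc = 73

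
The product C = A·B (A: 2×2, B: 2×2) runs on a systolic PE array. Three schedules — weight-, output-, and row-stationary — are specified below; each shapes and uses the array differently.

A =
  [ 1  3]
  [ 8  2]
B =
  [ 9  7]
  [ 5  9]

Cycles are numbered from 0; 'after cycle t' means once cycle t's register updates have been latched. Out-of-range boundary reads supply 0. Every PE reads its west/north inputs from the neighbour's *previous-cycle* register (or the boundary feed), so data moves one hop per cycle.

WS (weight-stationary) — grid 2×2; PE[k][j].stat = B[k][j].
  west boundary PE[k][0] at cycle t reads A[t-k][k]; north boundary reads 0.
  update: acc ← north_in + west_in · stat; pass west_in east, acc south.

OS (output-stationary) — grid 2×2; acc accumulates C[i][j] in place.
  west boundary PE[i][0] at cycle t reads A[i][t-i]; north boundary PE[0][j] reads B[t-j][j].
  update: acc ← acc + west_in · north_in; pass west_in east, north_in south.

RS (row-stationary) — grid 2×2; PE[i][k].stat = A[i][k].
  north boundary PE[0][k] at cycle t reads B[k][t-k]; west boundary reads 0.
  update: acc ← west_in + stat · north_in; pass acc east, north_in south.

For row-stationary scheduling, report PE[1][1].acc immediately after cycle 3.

RS 2×2: PE[1][1] cycle-by-cycle (with neighbour feeds):
  0: (0,1).acc=0  regs=<0,0>
  0: (1,0).acc=0  regs=<0,0>
  0: (1,1).acc=0  regs=<0,0>
  1: (0,1).acc=24  regs=<24,5>
  1: (1,0).acc=72  regs=<72,9>
  1: (1,1).acc=0  regs=<0,0>
  2: (0,1).acc=34  regs=<34,9>
  2: (1,0).acc=56  regs=<56,7>
  2: (1,1).acc=82  regs=<82,5>
  3: (0,1).acc=0  regs=<0,0>
  3: (1,0).acc=0  regs=<0,0>
  3: (1,1).acc=74  regs=<74,9>

PE[1][1].acc = 74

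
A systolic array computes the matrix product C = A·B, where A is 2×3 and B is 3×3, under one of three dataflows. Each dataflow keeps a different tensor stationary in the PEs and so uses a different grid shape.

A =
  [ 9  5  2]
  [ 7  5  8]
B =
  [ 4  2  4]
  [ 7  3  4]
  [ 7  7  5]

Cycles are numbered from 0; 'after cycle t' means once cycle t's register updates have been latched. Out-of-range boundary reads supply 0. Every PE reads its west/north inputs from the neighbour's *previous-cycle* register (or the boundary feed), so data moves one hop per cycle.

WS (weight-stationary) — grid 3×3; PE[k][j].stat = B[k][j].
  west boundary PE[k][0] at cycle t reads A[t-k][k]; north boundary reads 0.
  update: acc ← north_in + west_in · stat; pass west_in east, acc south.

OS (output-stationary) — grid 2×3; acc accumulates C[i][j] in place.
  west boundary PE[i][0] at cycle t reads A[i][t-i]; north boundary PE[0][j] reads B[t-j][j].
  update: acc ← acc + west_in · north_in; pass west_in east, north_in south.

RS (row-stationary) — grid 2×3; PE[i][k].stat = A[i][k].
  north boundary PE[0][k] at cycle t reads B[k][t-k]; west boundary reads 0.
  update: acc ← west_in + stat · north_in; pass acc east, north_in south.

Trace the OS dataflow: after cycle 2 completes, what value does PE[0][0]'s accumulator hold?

OS on a 2×3 grid — tracing PE[0][0] and its feeders:
  0: (0,0).acc=36  regs=<9,4>
  1: (0,0).acc=71  regs=<5,7>
  2: (0,0).acc=85  regs=<2,7>

PE[0][0].acc = 85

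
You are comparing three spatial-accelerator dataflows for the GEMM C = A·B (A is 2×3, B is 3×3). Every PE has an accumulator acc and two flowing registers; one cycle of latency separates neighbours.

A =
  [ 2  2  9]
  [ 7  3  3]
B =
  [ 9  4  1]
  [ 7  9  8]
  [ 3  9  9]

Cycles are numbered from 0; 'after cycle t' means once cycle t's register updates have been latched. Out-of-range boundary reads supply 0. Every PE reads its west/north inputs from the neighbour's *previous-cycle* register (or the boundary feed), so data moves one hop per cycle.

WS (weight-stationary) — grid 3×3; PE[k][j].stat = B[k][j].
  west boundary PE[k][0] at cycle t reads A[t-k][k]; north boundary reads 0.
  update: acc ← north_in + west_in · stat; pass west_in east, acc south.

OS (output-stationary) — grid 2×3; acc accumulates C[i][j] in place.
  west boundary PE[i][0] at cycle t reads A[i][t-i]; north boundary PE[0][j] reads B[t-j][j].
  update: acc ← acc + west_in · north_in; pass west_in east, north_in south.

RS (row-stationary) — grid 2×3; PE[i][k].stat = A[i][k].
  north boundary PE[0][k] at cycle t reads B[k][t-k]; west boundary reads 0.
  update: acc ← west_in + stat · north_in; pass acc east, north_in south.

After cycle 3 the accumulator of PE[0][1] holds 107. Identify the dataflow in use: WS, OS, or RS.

— WS: 3×3; PE[0][1] trace:
  @0  [0,1]  acc 0  |  →0  ↓0
  @1  [0,1]  acc 8  |  →2  ↓8
  @2  [0,1]  acc 28  |  →7  ↓28
  @3  [0,1]  acc 0  |  →0  ↓0
— OS: 2×3; PE[0][1] trace:
  @0  [0,1]  acc 0  |  →0  ↓0
  @1  [0,1]  acc 8  |  →2  ↓4
  @2  [0,1]  acc 26  |  →2  ↓9
  @3  [0,1]  acc 107  |  →9  ↓9
— RS: 2×3; PE[0][1] trace:
  @0  [0,1]  acc 0  |  →0  ↓0
  @1  [0,1]  acc 32  |  →32  ↓7
  @2  [0,1]  acc 26  |  →26  ↓9
  @3  [0,1]  acc 18  |  →18  ↓8

dataflow = OS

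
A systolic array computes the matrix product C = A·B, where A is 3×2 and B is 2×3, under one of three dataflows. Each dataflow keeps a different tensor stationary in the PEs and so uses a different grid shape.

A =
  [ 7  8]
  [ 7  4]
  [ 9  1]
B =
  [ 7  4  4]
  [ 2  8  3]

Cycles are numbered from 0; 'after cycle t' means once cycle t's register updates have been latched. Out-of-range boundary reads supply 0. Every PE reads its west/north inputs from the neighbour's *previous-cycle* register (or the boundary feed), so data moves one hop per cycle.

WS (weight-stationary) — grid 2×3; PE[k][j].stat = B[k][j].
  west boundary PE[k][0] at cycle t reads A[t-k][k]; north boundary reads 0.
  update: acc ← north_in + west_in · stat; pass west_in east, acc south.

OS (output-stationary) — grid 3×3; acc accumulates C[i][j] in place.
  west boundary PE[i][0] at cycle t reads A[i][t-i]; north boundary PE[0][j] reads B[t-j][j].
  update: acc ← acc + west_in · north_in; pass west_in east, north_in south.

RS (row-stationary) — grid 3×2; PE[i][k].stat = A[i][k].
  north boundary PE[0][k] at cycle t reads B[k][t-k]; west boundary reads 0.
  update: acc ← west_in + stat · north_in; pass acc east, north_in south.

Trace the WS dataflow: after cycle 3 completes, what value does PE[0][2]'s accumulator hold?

WS on a 2×3 grid — tracing PE[0][2] and its feeders:
  [0] (0,1) acc=0 (h:0 v:0)
  [0] (0,2) acc=0 (h:0 v:0)
  [1] (0,1) acc=28 (h:7 v:28)
  [1] (0,2) acc=0 (h:0 v:0)
  [2] (0,1) acc=28 (h:7 v:28)
  [2] (0,2) acc=28 (h:7 v:28)
  [3] (0,1) acc=36 (h:9 v:36)
  [3] (0,2) acc=28 (h:7 v:28)

PE[0][2].acc = 28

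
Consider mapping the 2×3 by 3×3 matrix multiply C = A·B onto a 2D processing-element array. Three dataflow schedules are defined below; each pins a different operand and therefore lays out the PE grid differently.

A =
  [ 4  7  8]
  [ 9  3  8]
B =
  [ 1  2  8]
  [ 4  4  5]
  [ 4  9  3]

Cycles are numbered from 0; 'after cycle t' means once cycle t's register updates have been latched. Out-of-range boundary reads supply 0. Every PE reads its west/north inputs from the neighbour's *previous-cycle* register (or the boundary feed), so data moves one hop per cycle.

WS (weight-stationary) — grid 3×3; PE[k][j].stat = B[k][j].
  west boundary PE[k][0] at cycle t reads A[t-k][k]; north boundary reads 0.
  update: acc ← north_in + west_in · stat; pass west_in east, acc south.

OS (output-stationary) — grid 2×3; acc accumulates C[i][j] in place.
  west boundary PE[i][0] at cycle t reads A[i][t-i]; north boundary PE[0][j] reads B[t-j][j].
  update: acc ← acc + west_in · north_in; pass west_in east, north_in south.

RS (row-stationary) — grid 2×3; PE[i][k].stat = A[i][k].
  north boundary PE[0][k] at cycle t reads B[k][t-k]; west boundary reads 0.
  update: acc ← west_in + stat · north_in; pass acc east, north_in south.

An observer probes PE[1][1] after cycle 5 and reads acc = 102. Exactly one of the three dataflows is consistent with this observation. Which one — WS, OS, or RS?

Under WS (3×3), PE[1][1]:
  after 0 — PE[1][1] acc=0, pass-E 0, pass-S 0
  after 1 — PE[1][1] acc=0, pass-E 0, pass-S 0
  after 2 — PE[1][1] acc=36, pass-E 7, pass-S 36
  after 3 — PE[1][1] acc=30, pass-E 3, pass-S 30
  after 4 — PE[1][1] acc=0, pass-E 0, pass-S 0
  after 5 — PE[1][1] acc=0, pass-E 0, pass-S 0
Under OS (2×3), PE[1][1]:
  after 0 — PE[1][1] acc=0, pass-E 0, pass-S 0
  after 1 — PE[1][1] acc=0, pass-E 0, pass-S 0
  after 2 — PE[1][1] acc=18, pass-E 9, pass-S 2
  after 3 — PE[1][1] acc=30, pass-E 3, pass-S 4
  after 4 — PE[1][1] acc=102, pass-E 8, pass-S 9
  after 5 — PE[1][1] acc=102, pass-E 0, pass-S 0
Under RS (2×3), PE[1][1]:
  after 0 — PE[1][1] acc=0, pass-E 0, pass-S 0
  after 1 — PE[1][1] acc=0, pass-E 0, pass-S 0
  after 2 — PE[1][1] acc=21, pass-E 21, pass-S 4
  after 3 — PE[1][1] acc=30, pass-E 30, pass-S 4
  after 4 — PE[1][1] acc=87, pass-E 87, pass-S 5
  after 5 — PE[1][1] acc=0, pass-E 0, pass-S 0

dataflow = OS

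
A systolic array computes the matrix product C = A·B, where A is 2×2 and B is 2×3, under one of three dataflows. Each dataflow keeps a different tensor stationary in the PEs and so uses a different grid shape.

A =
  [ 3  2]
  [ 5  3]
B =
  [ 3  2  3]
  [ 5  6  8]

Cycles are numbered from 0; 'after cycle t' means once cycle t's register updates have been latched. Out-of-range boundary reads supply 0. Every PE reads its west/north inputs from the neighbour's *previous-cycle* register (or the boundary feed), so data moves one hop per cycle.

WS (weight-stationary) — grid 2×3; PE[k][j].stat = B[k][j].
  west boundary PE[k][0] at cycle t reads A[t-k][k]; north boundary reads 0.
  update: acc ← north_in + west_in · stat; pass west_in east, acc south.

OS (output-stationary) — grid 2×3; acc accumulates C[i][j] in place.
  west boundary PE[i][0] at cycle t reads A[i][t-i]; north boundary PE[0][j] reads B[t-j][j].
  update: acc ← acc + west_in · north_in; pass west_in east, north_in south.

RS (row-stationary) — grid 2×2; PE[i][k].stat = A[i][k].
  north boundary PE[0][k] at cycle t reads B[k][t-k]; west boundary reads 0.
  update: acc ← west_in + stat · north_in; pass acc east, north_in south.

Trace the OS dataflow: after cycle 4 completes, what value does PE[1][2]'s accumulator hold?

PE[1][2].acc = 39

OS 2×3: PE[1][2] cycle-by-cycle (with neighbour feeds):
  t=0 PE[0][2]: acc=0 h=0 v=0
  t=0 PE[1][1]: acc=0 h=0 v=0
  t=0 PE[1][2]: acc=0 h=0 v=0
  t=1 PE[0][2]: acc=0 h=0 v=0
  t=1 PE[1][1]: acc=0 h=0 v=0
  t=1 PE[1][2]: acc=0 h=0 v=0
  t=2 PE[0][2]: acc=9 h=3 v=3
  t=2 PE[1][1]: acc=10 h=5 v=2
  t=2 PE[1][2]: acc=0 h=0 v=0
  t=3 PE[0][2]: acc=25 h=2 v=8
  t=3 PE[1][1]: acc=28 h=3 v=6
  t=3 PE[1][2]: acc=15 h=5 v=3
  t=4 PE[0][2]: acc=25 h=0 v=0
  t=4 PE[1][1]: acc=28 h=0 v=0
  t=4 PE[1][2]: acc=39 h=3 v=8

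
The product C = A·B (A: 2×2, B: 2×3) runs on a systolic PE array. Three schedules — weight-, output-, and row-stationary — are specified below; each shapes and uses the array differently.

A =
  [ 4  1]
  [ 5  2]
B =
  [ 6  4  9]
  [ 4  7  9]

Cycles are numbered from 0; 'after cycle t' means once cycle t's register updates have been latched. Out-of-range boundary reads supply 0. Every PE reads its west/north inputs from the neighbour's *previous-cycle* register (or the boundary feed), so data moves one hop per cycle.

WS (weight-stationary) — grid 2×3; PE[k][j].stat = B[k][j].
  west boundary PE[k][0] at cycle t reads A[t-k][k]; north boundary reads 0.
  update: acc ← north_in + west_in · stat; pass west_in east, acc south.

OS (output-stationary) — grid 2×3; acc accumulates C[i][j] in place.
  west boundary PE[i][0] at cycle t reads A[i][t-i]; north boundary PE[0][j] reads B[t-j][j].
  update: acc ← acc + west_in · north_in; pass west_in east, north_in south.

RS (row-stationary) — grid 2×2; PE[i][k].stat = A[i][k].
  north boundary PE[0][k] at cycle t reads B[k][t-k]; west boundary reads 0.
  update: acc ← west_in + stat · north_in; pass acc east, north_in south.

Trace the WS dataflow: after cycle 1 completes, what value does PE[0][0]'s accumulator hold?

Tracing WS — 2×3 array, target PE[0][0]:
  after 0 — PE[0][0] acc=24, pass-E 4, pass-S 24
  after 1 — PE[0][0] acc=30, pass-E 5, pass-S 30

PE[0][0].acc = 30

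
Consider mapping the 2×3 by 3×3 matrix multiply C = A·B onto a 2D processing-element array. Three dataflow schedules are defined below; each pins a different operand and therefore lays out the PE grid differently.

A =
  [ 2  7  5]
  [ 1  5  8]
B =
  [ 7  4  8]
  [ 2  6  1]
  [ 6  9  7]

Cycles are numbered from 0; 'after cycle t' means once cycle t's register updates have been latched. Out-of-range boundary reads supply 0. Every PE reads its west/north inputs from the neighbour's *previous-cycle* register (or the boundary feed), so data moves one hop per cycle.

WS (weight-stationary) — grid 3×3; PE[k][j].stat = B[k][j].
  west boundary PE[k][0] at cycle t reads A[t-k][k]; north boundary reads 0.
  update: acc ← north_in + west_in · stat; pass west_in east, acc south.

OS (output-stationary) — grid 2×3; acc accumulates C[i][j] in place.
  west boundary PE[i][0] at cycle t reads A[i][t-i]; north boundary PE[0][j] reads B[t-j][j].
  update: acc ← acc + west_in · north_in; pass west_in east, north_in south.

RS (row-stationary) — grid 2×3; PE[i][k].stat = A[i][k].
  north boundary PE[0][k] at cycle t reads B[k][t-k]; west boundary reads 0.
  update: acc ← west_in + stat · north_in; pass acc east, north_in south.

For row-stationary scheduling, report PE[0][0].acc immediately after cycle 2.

RS (2×3). Following PE[0][0] plus its west/north inputs:
  step 0 · PE0,0: acc=14; fwd→14 fwd↓7
  step 1 · PE0,0: acc=8; fwd→8 fwd↓4
  step 2 · PE0,0: acc=16; fwd→16 fwd↓8

PE[0][0].acc = 16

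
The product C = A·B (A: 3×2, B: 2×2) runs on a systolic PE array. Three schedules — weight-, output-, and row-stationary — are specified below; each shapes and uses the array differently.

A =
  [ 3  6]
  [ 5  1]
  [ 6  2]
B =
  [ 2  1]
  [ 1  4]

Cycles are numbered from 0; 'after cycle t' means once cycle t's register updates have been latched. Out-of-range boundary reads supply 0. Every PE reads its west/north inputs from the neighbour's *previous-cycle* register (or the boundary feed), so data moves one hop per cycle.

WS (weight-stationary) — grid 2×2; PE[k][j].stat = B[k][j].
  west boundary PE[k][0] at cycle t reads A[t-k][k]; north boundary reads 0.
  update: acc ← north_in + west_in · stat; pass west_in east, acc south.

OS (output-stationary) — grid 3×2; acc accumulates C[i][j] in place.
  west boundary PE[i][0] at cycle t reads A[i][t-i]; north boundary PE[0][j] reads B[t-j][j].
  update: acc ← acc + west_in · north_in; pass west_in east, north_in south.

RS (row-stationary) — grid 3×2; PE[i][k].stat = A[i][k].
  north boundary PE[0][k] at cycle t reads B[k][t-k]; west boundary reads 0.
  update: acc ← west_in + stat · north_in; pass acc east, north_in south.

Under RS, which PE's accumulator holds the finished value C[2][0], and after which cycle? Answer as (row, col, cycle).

(row, col, cycle) = (2, 1, 3)

RS — PE[2][1] is where C[2][0] collects:
  c0 r2c1: 0 / 0 / 0
  c1 r2c1: 0 / 0 / 0
  c2 r2c1: 0 / 0 / 0
  c3 r2c1: 14 / 14 / 1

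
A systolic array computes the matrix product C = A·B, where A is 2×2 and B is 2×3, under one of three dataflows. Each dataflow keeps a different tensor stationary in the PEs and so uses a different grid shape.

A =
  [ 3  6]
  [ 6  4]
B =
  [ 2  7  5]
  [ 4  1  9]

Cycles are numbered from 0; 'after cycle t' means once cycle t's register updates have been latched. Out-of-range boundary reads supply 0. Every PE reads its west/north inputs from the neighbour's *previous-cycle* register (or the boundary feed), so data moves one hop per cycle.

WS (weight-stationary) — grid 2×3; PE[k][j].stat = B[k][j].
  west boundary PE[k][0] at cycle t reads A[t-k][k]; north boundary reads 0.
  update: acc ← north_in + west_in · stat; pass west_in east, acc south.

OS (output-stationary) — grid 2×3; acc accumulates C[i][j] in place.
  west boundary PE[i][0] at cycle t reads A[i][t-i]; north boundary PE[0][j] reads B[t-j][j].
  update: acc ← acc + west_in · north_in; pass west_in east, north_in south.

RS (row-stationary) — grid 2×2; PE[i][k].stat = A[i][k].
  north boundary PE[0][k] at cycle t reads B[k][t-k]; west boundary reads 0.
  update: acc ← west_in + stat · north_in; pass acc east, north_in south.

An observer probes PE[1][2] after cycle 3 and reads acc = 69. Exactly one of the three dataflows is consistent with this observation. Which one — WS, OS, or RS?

dataflow = WS

— WS: 2×3; PE[1][2] trace:
  step 0 · PE1,2: acc=0; fwd→0 fwd↓0
  step 1 · PE1,2: acc=0; fwd→0 fwd↓0
  step 2 · PE1,2: acc=0; fwd→0 fwd↓0
  step 3 · PE1,2: acc=69; fwd→6 fwd↓69
— OS: 2×3; PE[1][2] trace:
  step 0 · PE1,2: acc=0; fwd→0 fwd↓0
  step 1 · PE1,2: acc=0; fwd→0 fwd↓0
  step 2 · PE1,2: acc=0; fwd→0 fwd↓0
  step 3 · PE1,2: acc=30; fwd→6 fwd↓5
RS: PE[1][2] is outside its 2×2 grid.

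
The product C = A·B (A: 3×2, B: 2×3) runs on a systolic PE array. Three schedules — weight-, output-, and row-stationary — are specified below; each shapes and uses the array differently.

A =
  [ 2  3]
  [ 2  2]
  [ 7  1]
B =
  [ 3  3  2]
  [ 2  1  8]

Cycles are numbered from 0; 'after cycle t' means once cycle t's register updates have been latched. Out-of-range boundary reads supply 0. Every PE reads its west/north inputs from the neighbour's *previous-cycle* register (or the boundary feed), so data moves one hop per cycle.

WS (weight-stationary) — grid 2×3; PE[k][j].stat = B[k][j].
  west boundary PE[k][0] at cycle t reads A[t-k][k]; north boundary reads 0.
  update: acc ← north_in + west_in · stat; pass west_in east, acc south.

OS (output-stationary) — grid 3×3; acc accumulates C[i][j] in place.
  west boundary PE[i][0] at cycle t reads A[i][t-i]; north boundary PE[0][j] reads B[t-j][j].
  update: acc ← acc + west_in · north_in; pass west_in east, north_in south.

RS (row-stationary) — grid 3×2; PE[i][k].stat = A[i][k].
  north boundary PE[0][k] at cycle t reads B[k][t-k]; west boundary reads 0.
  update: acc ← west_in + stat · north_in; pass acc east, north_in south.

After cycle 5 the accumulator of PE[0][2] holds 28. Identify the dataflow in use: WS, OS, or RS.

Under WS (2×3), PE[0][2]:
  after 0 — PE[0][2] acc=0, pass-E 0, pass-S 0
  after 1 — PE[0][2] acc=0, pass-E 0, pass-S 0
  after 2 — PE[0][2] acc=4, pass-E 2, pass-S 4
  after 3 — PE[0][2] acc=4, pass-E 2, pass-S 4
  after 4 — PE[0][2] acc=14, pass-E 7, pass-S 14
  after 5 — PE[0][2] acc=0, pass-E 0, pass-S 0
Under OS (3×3), PE[0][2]:
  after 0 — PE[0][2] acc=0, pass-E 0, pass-S 0
  after 1 — PE[0][2] acc=0, pass-E 0, pass-S 0
  after 2 — PE[0][2] acc=4, pass-E 2, pass-S 2
  after 3 — PE[0][2] acc=28, pass-E 3, pass-S 8
  after 4 — PE[0][2] acc=28, pass-E 0, pass-S 0
  after 5 — PE[0][2] acc=28, pass-E 0, pass-S 0
RS (3×2): PE[0][2] does not exist.

dataflow = OS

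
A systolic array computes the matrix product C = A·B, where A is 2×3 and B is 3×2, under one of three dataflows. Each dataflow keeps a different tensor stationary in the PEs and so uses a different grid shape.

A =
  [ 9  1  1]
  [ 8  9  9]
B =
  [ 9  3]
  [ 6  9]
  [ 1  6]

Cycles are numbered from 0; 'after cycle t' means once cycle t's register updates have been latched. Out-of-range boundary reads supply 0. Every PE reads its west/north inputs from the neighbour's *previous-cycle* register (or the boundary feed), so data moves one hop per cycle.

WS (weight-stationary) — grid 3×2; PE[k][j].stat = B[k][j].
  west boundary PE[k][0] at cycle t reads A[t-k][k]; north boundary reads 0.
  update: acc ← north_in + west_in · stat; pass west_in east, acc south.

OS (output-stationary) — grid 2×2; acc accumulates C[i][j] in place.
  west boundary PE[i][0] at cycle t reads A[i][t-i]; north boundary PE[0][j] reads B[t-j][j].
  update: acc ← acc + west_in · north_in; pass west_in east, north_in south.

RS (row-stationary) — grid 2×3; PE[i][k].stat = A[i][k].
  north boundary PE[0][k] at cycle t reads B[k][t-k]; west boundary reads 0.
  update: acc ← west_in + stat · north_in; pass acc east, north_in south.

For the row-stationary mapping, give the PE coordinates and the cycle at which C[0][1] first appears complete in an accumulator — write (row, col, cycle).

(row, col, cycle) = (0, 2, 3)

RS — PE[0][2] is where C[0][1] collects:
  c0 r0c2: 0 / 0 / 0
  c1 r0c2: 0 / 0 / 0
  c2 r0c2: 88 / 88 / 1
  c3 r0c2: 42 / 42 / 6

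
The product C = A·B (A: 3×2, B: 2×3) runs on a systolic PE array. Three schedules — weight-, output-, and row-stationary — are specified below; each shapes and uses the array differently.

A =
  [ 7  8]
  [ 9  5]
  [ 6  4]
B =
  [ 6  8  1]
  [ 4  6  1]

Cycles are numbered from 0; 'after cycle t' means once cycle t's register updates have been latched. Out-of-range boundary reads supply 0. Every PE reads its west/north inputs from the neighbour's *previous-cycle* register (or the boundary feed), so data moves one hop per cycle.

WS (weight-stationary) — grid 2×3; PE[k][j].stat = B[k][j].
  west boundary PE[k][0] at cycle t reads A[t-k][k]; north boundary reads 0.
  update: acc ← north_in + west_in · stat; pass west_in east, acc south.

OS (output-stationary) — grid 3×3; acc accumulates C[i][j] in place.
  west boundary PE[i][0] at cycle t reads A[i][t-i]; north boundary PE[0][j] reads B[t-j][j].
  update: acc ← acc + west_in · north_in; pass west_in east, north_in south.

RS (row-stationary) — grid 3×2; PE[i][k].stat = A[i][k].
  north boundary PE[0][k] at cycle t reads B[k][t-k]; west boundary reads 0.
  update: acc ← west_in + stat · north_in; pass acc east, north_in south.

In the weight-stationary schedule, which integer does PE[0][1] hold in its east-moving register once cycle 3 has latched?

register = 6

Tracing WS — 2×3 array, target PE[0][1]:
  0: (0,0).acc=42  regs=<7,42>
  0: (0,1).acc=0  regs=<0,0>
  1: (0,0).acc=54  regs=<9,54>
  1: (0,1).acc=56  regs=<7,56>
  2: (0,0).acc=36  regs=<6,36>
  2: (0,1).acc=72  regs=<9,72>
  3: (0,0).acc=0  regs=<0,0>
  3: (0,1).acc=48  regs=<6,48>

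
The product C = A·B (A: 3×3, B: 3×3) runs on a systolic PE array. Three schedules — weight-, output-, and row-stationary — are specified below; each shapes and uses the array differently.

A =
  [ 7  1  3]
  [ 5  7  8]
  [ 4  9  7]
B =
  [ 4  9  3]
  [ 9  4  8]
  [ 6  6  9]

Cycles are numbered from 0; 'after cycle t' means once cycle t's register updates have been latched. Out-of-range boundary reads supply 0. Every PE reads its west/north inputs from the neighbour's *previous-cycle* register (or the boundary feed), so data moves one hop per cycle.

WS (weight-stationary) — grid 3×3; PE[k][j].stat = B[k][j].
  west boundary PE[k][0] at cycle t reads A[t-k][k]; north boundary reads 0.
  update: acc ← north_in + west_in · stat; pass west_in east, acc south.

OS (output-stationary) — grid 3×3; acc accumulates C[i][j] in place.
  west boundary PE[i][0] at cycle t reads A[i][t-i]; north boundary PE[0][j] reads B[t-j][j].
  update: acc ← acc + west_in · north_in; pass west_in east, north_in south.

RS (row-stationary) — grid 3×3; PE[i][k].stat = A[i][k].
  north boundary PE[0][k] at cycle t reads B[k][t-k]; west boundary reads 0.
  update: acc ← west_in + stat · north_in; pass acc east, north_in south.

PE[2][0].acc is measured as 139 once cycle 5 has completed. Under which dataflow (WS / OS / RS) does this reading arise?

dataflow = OS

Under WS (3×3), PE[2][0]:
  [0] (2,0) acc=0 (h:0 v:0)
  [1] (2,0) acc=0 (h:0 v:0)
  [2] (2,0) acc=55 (h:3 v:55)
  [3] (2,0) acc=131 (h:8 v:131)
  [4] (2,0) acc=139 (h:7 v:139)
  [5] (2,0) acc=0 (h:0 v:0)
Under OS (3×3), PE[2][0]:
  [0] (2,0) acc=0 (h:0 v:0)
  [1] (2,0) acc=0 (h:0 v:0)
  [2] (2,0) acc=16 (h:4 v:4)
  [3] (2,0) acc=97 (h:9 v:9)
  [4] (2,0) acc=139 (h:7 v:6)
  [5] (2,0) acc=139 (h:0 v:0)
Under RS (3×3), PE[2][0]:
  [0] (2,0) acc=0 (h:0 v:0)
  [1] (2,0) acc=0 (h:0 v:0)
  [2] (2,0) acc=16 (h:16 v:4)
  [3] (2,0) acc=36 (h:36 v:9)
  [4] (2,0) acc=12 (h:12 v:3)
  [5] (2,0) acc=0 (h:0 v:0)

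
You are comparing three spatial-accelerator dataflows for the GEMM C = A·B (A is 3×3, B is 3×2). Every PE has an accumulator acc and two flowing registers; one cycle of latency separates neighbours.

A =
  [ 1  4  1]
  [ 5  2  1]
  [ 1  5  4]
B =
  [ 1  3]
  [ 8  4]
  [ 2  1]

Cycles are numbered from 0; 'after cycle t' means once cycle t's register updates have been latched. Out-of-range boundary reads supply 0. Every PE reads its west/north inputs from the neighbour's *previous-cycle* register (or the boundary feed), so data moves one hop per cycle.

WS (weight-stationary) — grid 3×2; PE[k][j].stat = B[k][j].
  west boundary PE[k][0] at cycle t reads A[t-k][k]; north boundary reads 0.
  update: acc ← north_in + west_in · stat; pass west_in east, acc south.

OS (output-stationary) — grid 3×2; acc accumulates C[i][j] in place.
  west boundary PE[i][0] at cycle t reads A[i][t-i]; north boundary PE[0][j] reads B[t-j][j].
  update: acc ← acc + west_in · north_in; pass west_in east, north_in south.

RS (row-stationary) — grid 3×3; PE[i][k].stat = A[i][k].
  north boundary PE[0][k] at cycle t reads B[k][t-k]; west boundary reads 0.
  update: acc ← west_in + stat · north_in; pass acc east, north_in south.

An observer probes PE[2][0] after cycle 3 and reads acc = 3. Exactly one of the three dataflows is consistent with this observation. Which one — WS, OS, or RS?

WS [3×2] PE[2][0] across cycles:
  step 0 · PE2,0: acc=0; fwd→0 fwd↓0
  step 1 · PE2,0: acc=0; fwd→0 fwd↓0
  step 2 · PE2,0: acc=35; fwd→1 fwd↓35
  step 3 · PE2,0: acc=23; fwd→1 fwd↓23
OS [3×2] PE[2][0] across cycles:
  step 0 · PE2,0: acc=0; fwd→0 fwd↓0
  step 1 · PE2,0: acc=0; fwd→0 fwd↓0
  step 2 · PE2,0: acc=1; fwd→1 fwd↓1
  step 3 · PE2,0: acc=41; fwd→5 fwd↓8
RS [3×3] PE[2][0] across cycles:
  step 0 · PE2,0: acc=0; fwd→0 fwd↓0
  step 1 · PE2,0: acc=0; fwd→0 fwd↓0
  step 2 · PE2,0: acc=1; fwd→1 fwd↓1
  step 3 · PE2,0: acc=3; fwd→3 fwd↓3

dataflow = RS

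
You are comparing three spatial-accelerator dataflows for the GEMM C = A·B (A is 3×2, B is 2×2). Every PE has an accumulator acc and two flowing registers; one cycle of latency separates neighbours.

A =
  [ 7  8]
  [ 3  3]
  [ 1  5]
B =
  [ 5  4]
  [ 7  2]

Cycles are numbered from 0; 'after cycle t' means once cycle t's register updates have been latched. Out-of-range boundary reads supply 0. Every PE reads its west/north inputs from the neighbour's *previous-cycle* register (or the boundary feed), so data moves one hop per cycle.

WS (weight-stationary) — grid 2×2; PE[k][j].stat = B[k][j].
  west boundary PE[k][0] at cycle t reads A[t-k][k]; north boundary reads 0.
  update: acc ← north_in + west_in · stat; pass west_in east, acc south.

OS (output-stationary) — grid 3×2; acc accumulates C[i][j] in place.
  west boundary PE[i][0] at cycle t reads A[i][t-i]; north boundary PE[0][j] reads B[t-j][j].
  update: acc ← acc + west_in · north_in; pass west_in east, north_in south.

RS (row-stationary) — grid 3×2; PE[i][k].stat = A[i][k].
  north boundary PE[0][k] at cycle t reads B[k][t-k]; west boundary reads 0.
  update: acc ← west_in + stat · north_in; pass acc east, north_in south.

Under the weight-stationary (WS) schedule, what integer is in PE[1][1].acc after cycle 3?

PE[1][1].acc = 18

WS on a 2×2 grid — tracing PE[1][1] and its feeders:
  @0  [0,1]  acc 0  |  →0  ↓0
  @0  [1,0]  acc 0  |  →0  ↓0
  @0  [1,1]  acc 0  |  →0  ↓0
  @1  [0,1]  acc 28  |  →7  ↓28
  @1  [1,0]  acc 91  |  →8  ↓91
  @1  [1,1]  acc 0  |  →0  ↓0
  @2  [0,1]  acc 12  |  →3  ↓12
  @2  [1,0]  acc 36  |  →3  ↓36
  @2  [1,1]  acc 44  |  →8  ↓44
  @3  [0,1]  acc 4  |  →1  ↓4
  @3  [1,0]  acc 40  |  →5  ↓40
  @3  [1,1]  acc 18  |  →3  ↓18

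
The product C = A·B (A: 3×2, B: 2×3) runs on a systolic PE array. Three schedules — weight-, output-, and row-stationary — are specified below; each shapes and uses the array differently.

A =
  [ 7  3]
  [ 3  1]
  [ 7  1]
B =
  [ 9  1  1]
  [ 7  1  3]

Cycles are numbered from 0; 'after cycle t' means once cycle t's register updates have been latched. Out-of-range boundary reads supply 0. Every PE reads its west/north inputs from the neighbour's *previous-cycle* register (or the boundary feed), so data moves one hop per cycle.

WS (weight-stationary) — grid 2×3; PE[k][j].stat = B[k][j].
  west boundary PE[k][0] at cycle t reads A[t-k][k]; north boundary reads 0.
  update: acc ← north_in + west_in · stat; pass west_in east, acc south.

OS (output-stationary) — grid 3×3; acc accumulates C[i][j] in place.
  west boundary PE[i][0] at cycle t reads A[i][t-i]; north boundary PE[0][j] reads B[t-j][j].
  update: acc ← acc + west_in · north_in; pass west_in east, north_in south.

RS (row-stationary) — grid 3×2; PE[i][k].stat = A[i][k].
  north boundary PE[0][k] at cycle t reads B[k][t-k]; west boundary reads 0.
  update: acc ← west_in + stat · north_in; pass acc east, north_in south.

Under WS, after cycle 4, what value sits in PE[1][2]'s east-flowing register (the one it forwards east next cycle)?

register = 1

WS (2×3). Following PE[1][2] plus its west/north inputs:
  0: (0,2).acc=0  regs=<0,0>
  0: (1,1).acc=0  regs=<0,0>
  0: (1,2).acc=0  regs=<0,0>
  1: (0,2).acc=0  regs=<0,0>
  1: (1,1).acc=0  regs=<0,0>
  1: (1,2).acc=0  regs=<0,0>
  2: (0,2).acc=7  regs=<7,7>
  2: (1,1).acc=10  regs=<3,10>
  2: (1,2).acc=0  regs=<0,0>
  3: (0,2).acc=3  regs=<3,3>
  3: (1,1).acc=4  regs=<1,4>
  3: (1,2).acc=16  regs=<3,16>
  4: (0,2).acc=7  regs=<7,7>
  4: (1,1).acc=8  regs=<1,8>
  4: (1,2).acc=6  regs=<1,6>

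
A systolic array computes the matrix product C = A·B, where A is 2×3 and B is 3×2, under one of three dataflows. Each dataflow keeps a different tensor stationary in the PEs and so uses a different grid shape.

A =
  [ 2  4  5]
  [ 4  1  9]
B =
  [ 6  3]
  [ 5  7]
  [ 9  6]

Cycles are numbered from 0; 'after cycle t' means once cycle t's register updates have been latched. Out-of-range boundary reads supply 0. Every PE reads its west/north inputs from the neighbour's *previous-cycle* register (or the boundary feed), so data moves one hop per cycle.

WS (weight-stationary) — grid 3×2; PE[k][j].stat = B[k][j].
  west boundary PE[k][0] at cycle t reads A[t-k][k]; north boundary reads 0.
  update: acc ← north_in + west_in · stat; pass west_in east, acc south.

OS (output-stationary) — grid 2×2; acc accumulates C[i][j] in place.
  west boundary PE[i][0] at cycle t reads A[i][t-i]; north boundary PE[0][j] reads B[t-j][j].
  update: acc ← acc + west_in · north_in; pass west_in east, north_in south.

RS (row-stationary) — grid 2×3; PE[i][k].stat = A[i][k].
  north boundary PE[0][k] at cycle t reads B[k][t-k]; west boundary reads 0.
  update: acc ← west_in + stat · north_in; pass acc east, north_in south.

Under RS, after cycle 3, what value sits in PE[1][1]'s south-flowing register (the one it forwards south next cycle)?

RS 2×3: PE[1][1] cycle-by-cycle (with neighbour feeds):
  0: (0,1).acc=0  regs=<0,0>
  0: (1,0).acc=0  regs=<0,0>
  0: (1,1).acc=0  regs=<0,0>
  1: (0,1).acc=32  regs=<32,5>
  1: (1,0).acc=24  regs=<24,6>
  1: (1,1).acc=0  regs=<0,0>
  2: (0,1).acc=34  regs=<34,7>
  2: (1,0).acc=12  regs=<12,3>
  2: (1,1).acc=29  regs=<29,5>
  3: (0,1).acc=0  regs=<0,0>
  3: (1,0).acc=0  regs=<0,0>
  3: (1,1).acc=19  regs=<19,7>

register = 7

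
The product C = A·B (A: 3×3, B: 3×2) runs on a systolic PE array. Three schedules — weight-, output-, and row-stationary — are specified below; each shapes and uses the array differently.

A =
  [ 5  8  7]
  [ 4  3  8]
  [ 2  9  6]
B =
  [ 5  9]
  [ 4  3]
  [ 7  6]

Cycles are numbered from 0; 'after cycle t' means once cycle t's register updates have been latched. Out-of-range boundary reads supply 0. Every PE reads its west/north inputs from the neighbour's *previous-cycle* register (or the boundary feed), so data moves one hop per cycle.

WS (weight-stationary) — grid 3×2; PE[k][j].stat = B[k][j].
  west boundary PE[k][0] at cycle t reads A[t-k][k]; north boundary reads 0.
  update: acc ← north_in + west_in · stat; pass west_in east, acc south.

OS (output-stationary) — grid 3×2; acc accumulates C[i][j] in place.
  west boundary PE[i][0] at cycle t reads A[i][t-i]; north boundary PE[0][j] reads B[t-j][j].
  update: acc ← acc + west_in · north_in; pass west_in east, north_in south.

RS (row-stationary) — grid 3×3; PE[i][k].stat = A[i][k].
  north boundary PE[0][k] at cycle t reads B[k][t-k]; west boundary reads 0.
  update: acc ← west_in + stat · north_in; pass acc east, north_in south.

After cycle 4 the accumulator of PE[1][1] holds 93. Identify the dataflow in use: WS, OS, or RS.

dataflow = OS

WS [3×2] PE[1][1] across cycles:
  t=0 PE[1][1]: acc=0 h=0 v=0
  t=1 PE[1][1]: acc=0 h=0 v=0
  t=2 PE[1][1]: acc=69 h=8 v=69
  t=3 PE[1][1]: acc=45 h=3 v=45
  t=4 PE[1][1]: acc=45 h=9 v=45
OS [3×2] PE[1][1] across cycles:
  t=0 PE[1][1]: acc=0 h=0 v=0
  t=1 PE[1][1]: acc=0 h=0 v=0
  t=2 PE[1][1]: acc=36 h=4 v=9
  t=3 PE[1][1]: acc=45 h=3 v=3
  t=4 PE[1][1]: acc=93 h=8 v=6
RS [3×3] PE[1][1] across cycles:
  t=0 PE[1][1]: acc=0 h=0 v=0
  t=1 PE[1][1]: acc=0 h=0 v=0
  t=2 PE[1][1]: acc=32 h=32 v=4
  t=3 PE[1][1]: acc=45 h=45 v=3
  t=4 PE[1][1]: acc=0 h=0 v=0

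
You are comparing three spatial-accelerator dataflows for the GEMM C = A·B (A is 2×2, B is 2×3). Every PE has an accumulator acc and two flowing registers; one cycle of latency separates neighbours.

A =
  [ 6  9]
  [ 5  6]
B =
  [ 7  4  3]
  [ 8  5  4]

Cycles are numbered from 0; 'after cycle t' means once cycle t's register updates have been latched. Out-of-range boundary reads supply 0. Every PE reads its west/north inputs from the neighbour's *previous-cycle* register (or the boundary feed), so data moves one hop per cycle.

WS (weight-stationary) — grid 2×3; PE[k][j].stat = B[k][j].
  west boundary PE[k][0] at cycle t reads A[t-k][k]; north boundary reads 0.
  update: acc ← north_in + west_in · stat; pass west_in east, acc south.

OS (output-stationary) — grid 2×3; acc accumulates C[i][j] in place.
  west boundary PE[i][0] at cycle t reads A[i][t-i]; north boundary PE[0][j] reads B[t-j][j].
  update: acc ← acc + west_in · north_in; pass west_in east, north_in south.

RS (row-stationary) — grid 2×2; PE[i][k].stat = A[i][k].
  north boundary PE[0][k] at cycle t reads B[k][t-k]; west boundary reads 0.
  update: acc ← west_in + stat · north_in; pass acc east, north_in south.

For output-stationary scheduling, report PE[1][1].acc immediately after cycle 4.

OS (2×3). Following PE[1][1] plus its west/north inputs:
  [0] (0,1) acc=0 (h:0 v:0)
  [0] (1,0) acc=0 (h:0 v:0)
  [0] (1,1) acc=0 (h:0 v:0)
  [1] (0,1) acc=24 (h:6 v:4)
  [1] (1,0) acc=35 (h:5 v:7)
  [1] (1,1) acc=0 (h:0 v:0)
  [2] (0,1) acc=69 (h:9 v:5)
  [2] (1,0) acc=83 (h:6 v:8)
  [2] (1,1) acc=20 (h:5 v:4)
  [3] (0,1) acc=69 (h:0 v:0)
  [3] (1,0) acc=83 (h:0 v:0)
  [3] (1,1) acc=50 (h:6 v:5)
  [4] (0,1) acc=69 (h:0 v:0)
  [4] (1,0) acc=83 (h:0 v:0)
  [4] (1,1) acc=50 (h:0 v:0)

PE[1][1].acc = 50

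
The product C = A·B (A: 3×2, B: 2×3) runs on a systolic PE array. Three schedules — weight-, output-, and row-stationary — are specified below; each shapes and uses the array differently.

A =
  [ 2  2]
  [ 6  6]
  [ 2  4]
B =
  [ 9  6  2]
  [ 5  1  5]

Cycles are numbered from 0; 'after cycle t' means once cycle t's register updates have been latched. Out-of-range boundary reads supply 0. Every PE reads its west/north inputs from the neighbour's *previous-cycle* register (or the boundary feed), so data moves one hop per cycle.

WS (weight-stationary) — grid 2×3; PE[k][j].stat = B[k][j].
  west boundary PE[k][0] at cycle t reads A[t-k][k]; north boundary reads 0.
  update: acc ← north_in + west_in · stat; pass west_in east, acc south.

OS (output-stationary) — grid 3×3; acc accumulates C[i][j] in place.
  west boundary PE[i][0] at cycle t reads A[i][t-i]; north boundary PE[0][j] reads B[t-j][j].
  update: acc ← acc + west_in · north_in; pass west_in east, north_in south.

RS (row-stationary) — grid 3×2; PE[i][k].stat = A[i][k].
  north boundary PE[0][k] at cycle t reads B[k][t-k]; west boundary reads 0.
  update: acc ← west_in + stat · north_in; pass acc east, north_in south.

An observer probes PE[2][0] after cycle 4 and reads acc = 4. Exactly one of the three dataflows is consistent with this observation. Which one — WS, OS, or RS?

dataflow = RS

WS: PE[2][0] is outside its 2×3 grid.
— OS: 3×3; PE[2][0] trace:
  step 0 · PE2,0: acc=0; fwd→0 fwd↓0
  step 1 · PE2,0: acc=0; fwd→0 fwd↓0
  step 2 · PE2,0: acc=18; fwd→2 fwd↓9
  step 3 · PE2,0: acc=38; fwd→4 fwd↓5
  step 4 · PE2,0: acc=38; fwd→0 fwd↓0
— RS: 3×2; PE[2][0] trace:
  step 0 · PE2,0: acc=0; fwd→0 fwd↓0
  step 1 · PE2,0: acc=0; fwd→0 fwd↓0
  step 2 · PE2,0: acc=18; fwd→18 fwd↓9
  step 3 · PE2,0: acc=12; fwd→12 fwd↓6
  step 4 · PE2,0: acc=4; fwd→4 fwd↓2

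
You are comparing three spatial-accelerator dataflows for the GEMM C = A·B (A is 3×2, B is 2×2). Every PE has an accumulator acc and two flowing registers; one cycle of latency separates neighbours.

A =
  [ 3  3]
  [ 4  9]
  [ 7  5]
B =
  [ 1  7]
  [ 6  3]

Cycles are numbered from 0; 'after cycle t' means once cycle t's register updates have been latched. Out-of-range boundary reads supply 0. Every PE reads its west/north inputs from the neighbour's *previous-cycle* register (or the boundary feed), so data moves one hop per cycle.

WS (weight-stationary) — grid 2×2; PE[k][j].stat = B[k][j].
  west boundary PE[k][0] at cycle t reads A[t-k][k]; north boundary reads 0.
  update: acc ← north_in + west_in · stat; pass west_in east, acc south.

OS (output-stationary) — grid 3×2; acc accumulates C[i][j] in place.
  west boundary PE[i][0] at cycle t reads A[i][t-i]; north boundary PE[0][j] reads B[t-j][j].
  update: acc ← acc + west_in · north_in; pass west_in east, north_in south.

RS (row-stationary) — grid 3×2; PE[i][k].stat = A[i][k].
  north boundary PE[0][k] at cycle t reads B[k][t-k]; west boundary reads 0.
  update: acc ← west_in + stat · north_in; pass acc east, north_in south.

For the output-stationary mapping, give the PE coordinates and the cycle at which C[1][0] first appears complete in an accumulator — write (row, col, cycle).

OS: C[1][0] accumulates in PE[1][0]:
  cycle 0: PE[1][0] → acc 0, east 0, south 0
  cycle 1: PE[1][0] → acc 4, east 4, south 1
  cycle 2: PE[1][0] → acc 58, east 9, south 6

(row, col, cycle) = (1, 0, 2)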